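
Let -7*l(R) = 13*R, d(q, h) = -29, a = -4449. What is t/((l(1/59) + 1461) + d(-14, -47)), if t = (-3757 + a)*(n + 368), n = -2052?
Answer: 5707207352/591403 ≈ 9650.3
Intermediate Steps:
t = 13818904 (t = (-3757 - 4449)*(-2052 + 368) = -8206*(-1684) = 13818904)
l(R) = -13*R/7
t/((l(1/59) + 1461) + d(-14, -47)) = 13818904/((-13/7/59 + 1461) - 29) = 13818904/((-13/7*1/59 + 1461) - 29) = 13818904/((-13/413 + 1461) - 29) = 13818904/(603380/413 - 29) = 13818904/(591403/413) = 13818904*(413/591403) = 5707207352/591403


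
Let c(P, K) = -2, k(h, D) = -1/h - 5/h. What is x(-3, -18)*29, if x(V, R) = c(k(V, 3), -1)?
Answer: -58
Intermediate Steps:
k(h, D) = -6/h
x(V, R) = -2
x(-3, -18)*29 = -2*29 = -58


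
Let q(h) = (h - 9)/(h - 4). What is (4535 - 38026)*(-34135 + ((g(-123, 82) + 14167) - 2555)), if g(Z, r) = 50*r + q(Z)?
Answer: 78355175199/127 ≈ 6.1697e+8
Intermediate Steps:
q(h) = (-9 + h)/(-4 + h)
g(Z, r) = 50*r + (-9 + Z)/(-4 + Z)
(4535 - 38026)*(-34135 + ((g(-123, 82) + 14167) - 2555)) = (4535 - 38026)*(-34135 + (((-9 - 123 + 50*82*(-4 - 123))/(-4 - 123) + 14167) - 2555)) = -33491*(-34135 + (((-9 - 123 + 50*82*(-127))/(-127) + 14167) - 2555)) = -33491*(-34135 + ((-(-9 - 123 - 520700)/127 + 14167) - 2555)) = -33491*(-34135 + ((-1/127*(-520832) + 14167) - 2555)) = -33491*(-34135 + ((520832/127 + 14167) - 2555)) = -33491*(-34135 + (2320041/127 - 2555)) = -33491*(-34135 + 1995556/127) = -33491*(-2339589/127) = 78355175199/127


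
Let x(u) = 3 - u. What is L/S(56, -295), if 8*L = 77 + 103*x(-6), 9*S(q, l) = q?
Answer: 2259/112 ≈ 20.170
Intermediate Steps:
S(q, l) = q/9
L = 251/2 (L = (77 + 103*(3 - 1*(-6)))/8 = (77 + 103*(3 + 6))/8 = (77 + 103*9)/8 = (77 + 927)/8 = (1/8)*1004 = 251/2 ≈ 125.50)
L/S(56, -295) = 251/(2*(((1/9)*56))) = 251/(2*(56/9)) = (251/2)*(9/56) = 2259/112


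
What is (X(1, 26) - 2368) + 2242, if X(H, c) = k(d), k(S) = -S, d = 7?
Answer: -133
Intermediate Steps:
X(H, c) = -7 (X(H, c) = -1*7 = -7)
(X(1, 26) - 2368) + 2242 = (-7 - 2368) + 2242 = -2375 + 2242 = -133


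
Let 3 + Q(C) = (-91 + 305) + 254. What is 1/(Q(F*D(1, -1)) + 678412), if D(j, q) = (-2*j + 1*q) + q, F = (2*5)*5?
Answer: 1/678877 ≈ 1.4730e-6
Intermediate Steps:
F = 50 (F = 10*5 = 50)
D(j, q) = -2*j + 2*q (D(j, q) = (-2*j + q) + q = (q - 2*j) + q = -2*j + 2*q)
Q(C) = 465 (Q(C) = -3 + ((-91 + 305) + 254) = -3 + (214 + 254) = -3 + 468 = 465)
1/(Q(F*D(1, -1)) + 678412) = 1/(465 + 678412) = 1/678877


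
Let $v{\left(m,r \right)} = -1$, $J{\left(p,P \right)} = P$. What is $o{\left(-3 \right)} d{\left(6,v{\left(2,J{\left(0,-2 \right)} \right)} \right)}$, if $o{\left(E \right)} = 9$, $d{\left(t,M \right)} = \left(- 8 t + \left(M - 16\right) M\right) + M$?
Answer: $-288$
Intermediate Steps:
$d{\left(t,M \right)} = M - 8 t + M \left(-16 + M\right)$ ($d{\left(t,M \right)} = \left(- 8 t + \left(-16 + M\right) M\right) + M = \left(- 8 t + M \left(-16 + M\right)\right) + M = M - 8 t + M \left(-16 + M\right)$)
$o{\left(-3 \right)} d{\left(6,v{\left(2,J{\left(0,-2 \right)} \right)} \right)} = 9 \left(\left(-1\right)^{2} - -15 - 48\right) = 9 \left(1 + 15 - 48\right) = 9 \left(-32\right) = -288$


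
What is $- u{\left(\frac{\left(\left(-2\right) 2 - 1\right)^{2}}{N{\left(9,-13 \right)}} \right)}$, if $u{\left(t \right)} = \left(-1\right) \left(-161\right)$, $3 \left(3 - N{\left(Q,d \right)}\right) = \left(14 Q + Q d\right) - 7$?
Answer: $-161$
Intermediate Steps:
$N{\left(Q,d \right)} = \frac{16}{3} - \frac{14 Q}{3} - \frac{Q d}{3}$ ($N{\left(Q,d \right)} = 3 - \frac{\left(14 Q + Q d\right) - 7}{3} = 3 - \frac{-7 + 14 Q + Q d}{3} = 3 - \left(- \frac{7}{3} + \frac{14 Q}{3} + \frac{Q d}{3}\right) = \frac{16}{3} - \frac{14 Q}{3} - \frac{Q d}{3}$)
$u{\left(t \right)} = 161$
$- u{\left(\frac{\left(\left(-2\right) 2 - 1\right)^{2}}{N{\left(9,-13 \right)}} \right)} = \left(-1\right) 161 = -161$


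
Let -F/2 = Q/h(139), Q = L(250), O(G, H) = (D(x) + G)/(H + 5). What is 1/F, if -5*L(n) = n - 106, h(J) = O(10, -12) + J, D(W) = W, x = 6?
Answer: 1595/672 ≈ 2.3735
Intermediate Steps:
O(G, H) = (6 + G)/(5 + H) (O(G, H) = (6 + G)/(H + 5) = (6 + G)/(5 + H))
h(J) = -16/7 + J (h(J) = (6 + 10)/(5 - 12) + J = 16/(-7) + J = -⅐*16 + J = -16/7 + J)
L(n) = 106/5 - n/5 (L(n) = -(n - 106)/5 = -(-106 + n)/5 = 106/5 - n/5)
Q = -144/5 (Q = 106/5 - ⅕*250 = 106/5 - 50 = -144/5 ≈ -28.800)
F = 672/1595 (F = -(-288)/(5*(-16/7 + 139)) = -(-288)/(5*957/7) = -(-288)*7/(5*957) = -2*(-336/1595) = 672/1595 ≈ 0.42132)
1/F = 1/(672/1595) = 1595/672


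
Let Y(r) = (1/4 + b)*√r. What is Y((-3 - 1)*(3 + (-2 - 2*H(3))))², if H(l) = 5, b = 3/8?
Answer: 225/16 ≈ 14.063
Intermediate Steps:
b = 3/8 (b = 3*(⅛) = 3/8 ≈ 0.37500)
Y(r) = 5*√r/8 (Y(r) = (1/4 + 3/8)*√r = (¼ + 3/8)*√r = 5*√r/8)
Y((-3 - 1)*(3 + (-2 - 2*H(3))))² = (5*√((-3 - 1)*(3 + (-2 - 2*5)))/8)² = (5*√(-4*(3 + (-2 - 10)))/8)² = (5*√(-4*(3 - 12))/8)² = (5*√(-4*(-9))/8)² = (5*√36/8)² = ((5/8)*6)² = (15/4)² = 225/16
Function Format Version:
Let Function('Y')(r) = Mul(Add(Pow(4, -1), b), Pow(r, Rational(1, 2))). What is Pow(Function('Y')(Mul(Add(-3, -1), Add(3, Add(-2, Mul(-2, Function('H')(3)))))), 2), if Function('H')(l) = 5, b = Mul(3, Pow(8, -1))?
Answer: Rational(225, 16) ≈ 14.063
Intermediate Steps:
b = Rational(3, 8) (b = Mul(3, Rational(1, 8)) = Rational(3, 8) ≈ 0.37500)
Function('Y')(r) = Mul(Rational(5, 8), Pow(r, Rational(1, 2))) (Function('Y')(r) = Mul(Add(Pow(4, -1), Rational(3, 8)), Pow(r, Rational(1, 2))) = Mul(Add(Rational(1, 4), Rational(3, 8)), Pow(r, Rational(1, 2))) = Mul(Rational(5, 8), Pow(r, Rational(1, 2))))
Pow(Function('Y')(Mul(Add(-3, -1), Add(3, Add(-2, Mul(-2, Function('H')(3)))))), 2) = Pow(Mul(Rational(5, 8), Pow(Mul(Add(-3, -1), Add(3, Add(-2, Mul(-2, 5)))), Rational(1, 2))), 2) = Pow(Mul(Rational(5, 8), Pow(Mul(-4, Add(3, Add(-2, -10))), Rational(1, 2))), 2) = Pow(Mul(Rational(5, 8), Pow(Mul(-4, Add(3, -12)), Rational(1, 2))), 2) = Pow(Mul(Rational(5, 8), Pow(Mul(-4, -9), Rational(1, 2))), 2) = Pow(Mul(Rational(5, 8), Pow(36, Rational(1, 2))), 2) = Pow(Mul(Rational(5, 8), 6), 2) = Pow(Rational(15, 4), 2) = Rational(225, 16)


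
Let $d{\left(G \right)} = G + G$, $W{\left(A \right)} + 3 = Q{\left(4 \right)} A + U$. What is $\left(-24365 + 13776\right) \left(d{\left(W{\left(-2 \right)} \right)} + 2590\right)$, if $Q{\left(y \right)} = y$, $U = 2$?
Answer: $-27234908$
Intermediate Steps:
$W{\left(A \right)} = -1 + 4 A$ ($W{\left(A \right)} = -3 + \left(4 A + 2\right) = -3 + \left(2 + 4 A\right) = -1 + 4 A$)
$d{\left(G \right)} = 2 G$
$\left(-24365 + 13776\right) \left(d{\left(W{\left(-2 \right)} \right)} + 2590\right) = \left(-24365 + 13776\right) \left(2 \left(-1 + 4 \left(-2\right)\right) + 2590\right) = - 10589 \left(2 \left(-1 - 8\right) + 2590\right) = - 10589 \left(2 \left(-9\right) + 2590\right) = - 10589 \left(-18 + 2590\right) = \left(-10589\right) 2572 = -27234908$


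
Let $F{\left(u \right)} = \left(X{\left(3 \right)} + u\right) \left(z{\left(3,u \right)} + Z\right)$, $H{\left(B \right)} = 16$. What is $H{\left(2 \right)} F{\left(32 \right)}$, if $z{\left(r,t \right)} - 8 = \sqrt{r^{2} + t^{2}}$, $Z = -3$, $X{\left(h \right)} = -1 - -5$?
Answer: $2880 + 576 \sqrt{1033} \approx 21393.0$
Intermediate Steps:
$X{\left(h \right)} = 4$ ($X{\left(h \right)} = -1 + 5 = 4$)
$z{\left(r,t \right)} = 8 + \sqrt{r^{2} + t^{2}}$
$F{\left(u \right)} = \left(4 + u\right) \left(5 + \sqrt{9 + u^{2}}\right)$ ($F{\left(u \right)} = \left(4 + u\right) \left(\left(8 + \sqrt{3^{2} + u^{2}}\right) - 3\right) = \left(4 + u\right) \left(\left(8 + \sqrt{9 + u^{2}}\right) - 3\right) = \left(4 + u\right) \left(5 + \sqrt{9 + u^{2}}\right)$)
$H{\left(2 \right)} F{\left(32 \right)} = 16 \left(20 + 4 \sqrt{9 + 32^{2}} + 5 \cdot 32 + 32 \sqrt{9 + 32^{2}}\right) = 16 \left(20 + 4 \sqrt{9 + 1024} + 160 + 32 \sqrt{9 + 1024}\right) = 16 \left(20 + 4 \sqrt{1033} + 160 + 32 \sqrt{1033}\right) = 16 \left(180 + 36 \sqrt{1033}\right) = 2880 + 576 \sqrt{1033}$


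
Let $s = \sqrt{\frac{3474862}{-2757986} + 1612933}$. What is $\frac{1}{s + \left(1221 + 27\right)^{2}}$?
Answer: $\frac{1073893556736}{1672592398079757425} - \frac{\sqrt{3067185987942348734}}{3345184796159514850} \approx 6.4153 \cdot 10^{-7}$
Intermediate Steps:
$s = \frac{\sqrt{3067185987942348734}}{1378993}$ ($s = \sqrt{3474862 \left(- \frac{1}{2757986}\right) + 1612933} = \sqrt{- \frac{1737431}{1378993} + 1612933} = \sqrt{\frac{2224221579038}{1378993}} = \frac{\sqrt{3067185987942348734}}{1378993} \approx 1270.0$)
$\frac{1}{s + \left(1221 + 27\right)^{2}} = \frac{1}{\frac{\sqrt{3067185987942348734}}{1378993} + \left(1221 + 27\right)^{2}} = \frac{1}{\frac{\sqrt{3067185987942348734}}{1378993} + 1248^{2}} = \frac{1}{\frac{\sqrt{3067185987942348734}}{1378993} + 1557504} = \frac{1}{1557504 + \frac{\sqrt{3067185987942348734}}{1378993}}$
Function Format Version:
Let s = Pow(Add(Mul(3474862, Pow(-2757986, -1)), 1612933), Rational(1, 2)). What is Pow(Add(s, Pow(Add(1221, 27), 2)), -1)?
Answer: Add(Rational(1073893556736, 1672592398079757425), Mul(Rational(-1, 3345184796159514850), Pow(3067185987942348734, Rational(1, 2)))) ≈ 6.4153e-7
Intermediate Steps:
s = Mul(Rational(1, 1378993), Pow(3067185987942348734, Rational(1, 2))) (s = Pow(Add(Mul(3474862, Rational(-1, 2757986)), 1612933), Rational(1, 2)) = Pow(Add(Rational(-1737431, 1378993), 1612933), Rational(1, 2)) = Pow(Rational(2224221579038, 1378993), Rational(1, 2)) = Mul(Rational(1, 1378993), Pow(3067185987942348734, Rational(1, 2))) ≈ 1270.0)
Pow(Add(s, Pow(Add(1221, 27), 2)), -1) = Pow(Add(Mul(Rational(1, 1378993), Pow(3067185987942348734, Rational(1, 2))), Pow(Add(1221, 27), 2)), -1) = Pow(Add(Mul(Rational(1, 1378993), Pow(3067185987942348734, Rational(1, 2))), Pow(1248, 2)), -1) = Pow(Add(Mul(Rational(1, 1378993), Pow(3067185987942348734, Rational(1, 2))), 1557504), -1) = Pow(Add(1557504, Mul(Rational(1, 1378993), Pow(3067185987942348734, Rational(1, 2)))), -1)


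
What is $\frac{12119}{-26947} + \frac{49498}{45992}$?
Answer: $\frac{388222779}{619673212} \approx 0.6265$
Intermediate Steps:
$\frac{12119}{-26947} + \frac{49498}{45992} = 12119 \left(- \frac{1}{26947}\right) + 49498 \cdot \frac{1}{45992} = - \frac{12119}{26947} + \frac{24749}{22996} = \frac{388222779}{619673212}$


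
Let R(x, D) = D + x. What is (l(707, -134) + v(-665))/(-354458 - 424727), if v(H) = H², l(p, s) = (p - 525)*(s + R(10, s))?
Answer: -395269/779185 ≈ -0.50729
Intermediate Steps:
l(p, s) = (-525 + p)*(10 + 2*s) (l(p, s) = (p - 525)*(s + (s + 10)) = (-525 + p)*(s + (10 + s)) = (-525 + p)*(10 + 2*s))
(l(707, -134) + v(-665))/(-354458 - 424727) = ((-5250 - 1050*(-134) + 707*(-134) + 707*(10 - 134)) + (-665)²)/(-354458 - 424727) = ((-5250 + 140700 - 94738 + 707*(-124)) + 442225)/(-779185) = ((-5250 + 140700 - 94738 - 87668) + 442225)*(-1/779185) = (-46956 + 442225)*(-1/779185) = 395269*(-1/779185) = -395269/779185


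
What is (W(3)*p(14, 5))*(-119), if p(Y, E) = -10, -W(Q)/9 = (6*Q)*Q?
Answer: -578340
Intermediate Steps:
W(Q) = -54*Q² (W(Q) = -9*6*Q*Q = -54*Q²)
(W(3)*p(14, 5))*(-119) = (-54*3²*(-10))*(-119) = (-54*9*(-10))*(-119) = -486*(-10)*(-119) = 4860*(-119) = -578340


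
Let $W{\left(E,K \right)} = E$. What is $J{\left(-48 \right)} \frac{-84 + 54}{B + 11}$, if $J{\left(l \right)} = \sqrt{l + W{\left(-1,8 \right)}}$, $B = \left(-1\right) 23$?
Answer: $\frac{35 i}{2} \approx 17.5 i$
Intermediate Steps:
$B = -23$
$J{\left(l \right)} = \sqrt{-1 + l}$ ($J{\left(l \right)} = \sqrt{l - 1} = \sqrt{-1 + l}$)
$J{\left(-48 \right)} \frac{-84 + 54}{B + 11} = \sqrt{-1 - 48} \frac{-84 + 54}{-23 + 11} = \sqrt{-49} \left(- \frac{30}{-12}\right) = 7 i \left(\left(-30\right) \left(- \frac{1}{12}\right)\right) = 7 i \frac{5}{2} = \frac{35 i}{2}$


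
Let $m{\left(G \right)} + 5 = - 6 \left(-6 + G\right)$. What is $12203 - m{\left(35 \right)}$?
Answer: $12382$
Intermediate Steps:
$m{\left(G \right)} = 31 - 6 G$ ($m{\left(G \right)} = -5 - 6 \left(-6 + G\right) = -5 - \left(-36 + 6 G\right) = 31 - 6 G$)
$12203 - m{\left(35 \right)} = 12203 - \left(31 - 210\right) = 12203 - -179 = 12203 + 179 = 12382$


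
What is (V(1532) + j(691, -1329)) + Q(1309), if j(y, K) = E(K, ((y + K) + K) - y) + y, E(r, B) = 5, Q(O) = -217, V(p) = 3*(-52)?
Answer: 323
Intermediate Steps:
V(p) = -156
j(y, K) = 5 + y
(V(1532) + j(691, -1329)) + Q(1309) = (-156 + (5 + 691)) - 217 = (-156 + 696) - 217 = 540 - 217 = 323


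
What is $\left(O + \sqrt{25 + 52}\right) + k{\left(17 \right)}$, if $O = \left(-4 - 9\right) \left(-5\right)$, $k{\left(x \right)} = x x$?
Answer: $354 + \sqrt{77} \approx 362.77$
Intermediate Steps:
$k{\left(x \right)} = x^{2}$
$O = 65$ ($O = \left(-4 - 9\right) \left(-5\right) = \left(-13\right) \left(-5\right) = 65$)
$\left(O + \sqrt{25 + 52}\right) + k{\left(17 \right)} = \left(65 + \sqrt{25 + 52}\right) + 17^{2} = \left(65 + \sqrt{77}\right) + 289 = 354 + \sqrt{77}$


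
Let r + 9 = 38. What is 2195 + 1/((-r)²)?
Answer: 1845996/841 ≈ 2195.0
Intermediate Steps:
r = 29 (r = -9 + 38 = 29)
2195 + 1/((-r)²) = 2195 + 1/((-1*29)²) = 2195 + 1/((-29)²) = 2195 + 1/841 = 1845996/841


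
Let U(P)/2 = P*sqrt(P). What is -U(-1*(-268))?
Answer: -1072*sqrt(67) ≈ -8774.7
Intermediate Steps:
U(P) = 2*P**(3/2) (U(P) = 2*(P*sqrt(P)) = 2*P**(3/2))
-U(-1*(-268)) = -2*(-1*(-268))**(3/2) = -2*268**(3/2) = -2*536*sqrt(67) = -1072*sqrt(67)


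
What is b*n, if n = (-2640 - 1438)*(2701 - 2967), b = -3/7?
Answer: -464892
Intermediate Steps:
b = -3/7 (b = -3*⅐ = -3/7 ≈ -0.42857)
n = 1084748 (n = -4078*(-266) = 1084748)
b*n = -3/7*1084748 = -464892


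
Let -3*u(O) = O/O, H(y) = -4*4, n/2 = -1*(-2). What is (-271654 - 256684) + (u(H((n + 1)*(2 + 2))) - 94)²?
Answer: -4674953/9 ≈ -5.1944e+5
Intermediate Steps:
n = 4 (n = 2*(-1*(-2)) = 2*2 = 4)
H(y) = -16
u(O) = -⅓ (u(O) = -O/(3*O) = -⅓*1 = -⅓)
(-271654 - 256684) + (u(H((n + 1)*(2 + 2))) - 94)² = (-271654 - 256684) + (-⅓ - 94)² = -528338 + (-283/3)² = -528338 + 80089/9 = -4674953/9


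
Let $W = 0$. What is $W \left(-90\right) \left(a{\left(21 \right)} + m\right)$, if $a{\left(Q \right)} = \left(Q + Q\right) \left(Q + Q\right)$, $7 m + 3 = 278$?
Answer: $0$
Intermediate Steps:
$m = \frac{275}{7}$ ($m = - \frac{3}{7} + \frac{1}{7} \cdot 278 = - \frac{3}{7} + \frac{278}{7} = \frac{275}{7} \approx 39.286$)
$a{\left(Q \right)} = 4 Q^{2}$ ($a{\left(Q \right)} = 2 Q 2 Q = 4 Q^{2}$)
$W \left(-90\right) \left(a{\left(21 \right)} + m\right) = 0 \left(-90\right) \left(4 \cdot 21^{2} + \frac{275}{7}\right) = 0 \left(4 \cdot 441 + \frac{275}{7}\right) = 0 \left(1764 + \frac{275}{7}\right) = 0 \cdot \frac{12623}{7} = 0$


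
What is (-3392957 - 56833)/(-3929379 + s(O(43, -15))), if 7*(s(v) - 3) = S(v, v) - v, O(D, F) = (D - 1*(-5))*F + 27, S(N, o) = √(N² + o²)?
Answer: 136921015170/155951694173 + 3449790*√2/155951694173 ≈ 0.87800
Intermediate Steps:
O(D, F) = 27 + F*(5 + D) (O(D, F) = (D + 5)*F + 27 = (5 + D)*F + 27 = F*(5 + D) + 27 = 27 + F*(5 + D))
s(v) = 3 - v/7 + √2*√(v²)/7 (s(v) = 3 + (√(v² + v²) - v)/7 = 3 + (√(2*v²) - v)/7 = 3 + (√2*√(v²) - v)/7 = 3 + (-v + √2*√(v²))/7 = 3 + (-v/7 + √2*√(v²)/7) = 3 - v/7 + √2*√(v²)/7)
(-3392957 - 56833)/(-3929379 + s(O(43, -15))) = (-3392957 - 56833)/(-3929379 + (3 - (27 + 5*(-15) + 43*(-15))/7 + √2*√((27 + 5*(-15) + 43*(-15))²)/7)) = -3449790/(-3929379 + (3 - (27 - 75 - 645)/7 + √2*√((27 - 75 - 645)²)/7)) = -3449790/(-3929379 + (3 - ⅐*(-693) + √2*√((-693)²)/7)) = -3449790/(-3929379 + (3 + 99 + √2*√480249/7)) = -3449790/(-3929379 + (3 + 99 + (⅐)*√2*693)) = -3449790/(-3929379 + (3 + 99 + 99*√2)) = -3449790/(-3929379 + (102 + 99*√2)) = -3449790/(-3929277 + 99*√2)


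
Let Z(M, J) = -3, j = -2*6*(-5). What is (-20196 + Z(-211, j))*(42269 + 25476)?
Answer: -1368381255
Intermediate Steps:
j = 60 (j = -12*(-5) = 60)
(-20196 + Z(-211, j))*(42269 + 25476) = (-20196 - 3)*(42269 + 25476) = -20199*67745 = -1368381255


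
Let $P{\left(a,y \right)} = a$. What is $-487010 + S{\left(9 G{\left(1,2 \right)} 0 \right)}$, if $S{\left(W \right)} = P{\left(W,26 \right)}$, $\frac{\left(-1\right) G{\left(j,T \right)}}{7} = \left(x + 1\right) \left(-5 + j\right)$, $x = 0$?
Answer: $-487010$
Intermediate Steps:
$G{\left(j,T \right)} = 35 - 7 j$ ($G{\left(j,T \right)} = - 7 \left(0 + 1\right) \left(-5 + j\right) = - 7 \cdot 1 \left(-5 + j\right) = - 7 \left(-5 + j\right) = 35 - 7 j$)
$S{\left(W \right)} = W$
$-487010 + S{\left(9 G{\left(1,2 \right)} 0 \right)} = -487010 + 9 \left(35 - 7\right) 0 = -487010 + 9 \cdot 28 \cdot 0 = -487010 + 252 \cdot 0 = -487010 + 0 = -487010$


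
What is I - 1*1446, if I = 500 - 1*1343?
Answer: -2289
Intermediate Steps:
I = -843 (I = 500 - 1343 = -843)
I - 1*1446 = -843 - 1*1446 = -843 - 1446 = -2289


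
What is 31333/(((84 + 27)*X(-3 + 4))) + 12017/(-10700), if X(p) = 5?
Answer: 65718733/1187700 ≈ 55.333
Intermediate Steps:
31333/(((84 + 27)*X(-3 + 4))) + 12017/(-10700) = 31333/(((84 + 27)*5)) + 12017/(-10700) = 31333/((111*5)) + 12017*(-1/10700) = 31333/555 - 12017/10700 = 65718733/1187700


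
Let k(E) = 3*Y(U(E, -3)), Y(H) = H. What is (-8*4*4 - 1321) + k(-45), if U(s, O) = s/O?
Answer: -1404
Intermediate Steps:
k(E) = -E (k(E) = 3*(E/(-3)) = 3*(E*(-⅓)) = 3*(-E/3) = -E)
(-8*4*4 - 1321) + k(-45) = (-8*4*4 - 1321) - 1*(-45) = (-32*4 - 1321) + 45 = (-128 - 1321) + 45 = -1449 + 45 = -1404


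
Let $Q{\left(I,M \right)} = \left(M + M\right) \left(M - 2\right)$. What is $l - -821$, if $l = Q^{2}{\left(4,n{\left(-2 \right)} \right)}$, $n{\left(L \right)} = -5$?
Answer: $5721$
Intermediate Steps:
$Q{\left(I,M \right)} = 2 M \left(-2 + M\right)$
$l = 4900$ ($l = \left(2 \left(-5\right) \left(-2 - 5\right)\right)^{2} = \left(2 \left(-5\right) \left(-7\right)\right)^{2} = 70^{2} = 4900$)
$l - -821 = 4900 - -821 = 4900 + 821 = 5721$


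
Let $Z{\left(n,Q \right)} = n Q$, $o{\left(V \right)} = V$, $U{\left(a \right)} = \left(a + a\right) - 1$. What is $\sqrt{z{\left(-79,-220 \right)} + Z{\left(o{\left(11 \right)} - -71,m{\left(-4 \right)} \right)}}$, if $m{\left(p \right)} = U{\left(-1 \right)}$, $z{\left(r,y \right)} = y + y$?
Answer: $7 i \sqrt{14} \approx 26.192 i$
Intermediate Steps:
$z{\left(r,y \right)} = 2 y$
$U{\left(a \right)} = -1 + 2 a$ ($U{\left(a \right)} = 2 a - 1 = -1 + 2 a$)
$m{\left(p \right)} = -3$ ($m{\left(p \right)} = -1 + 2 \left(-1\right) = -1 - 2 = -3$)
$Z{\left(n,Q \right)} = Q n$
$\sqrt{z{\left(-79,-220 \right)} + Z{\left(o{\left(11 \right)} - -71,m{\left(-4 \right)} \right)}} = \sqrt{2 \left(-220\right) - 3 \left(11 - -71\right)} = \sqrt{-440 - 3 \left(11 + 71\right)} = \sqrt{-440 - 246} = \sqrt{-686} = 7 i \sqrt{14}$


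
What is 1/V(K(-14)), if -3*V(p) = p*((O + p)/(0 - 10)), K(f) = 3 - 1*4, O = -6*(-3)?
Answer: -30/17 ≈ -1.7647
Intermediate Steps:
O = 18
K(f) = -1 (K(f) = 3 - 4 = -1)
V(p) = -p*(-9/5 - p/10)/3 (V(p) = -p*(18 + p)/(0 - 10)/3 = -p*(18 + p)/(-10)/3 = -p*(18 + p)*(-⅒)/3 = -p*(-9/5 - p/10)/3)
1/V(K(-14)) = 1/((1/30)*(-1)*(18 - 1)) = 1/((1/30)*(-1)*17) = 1/(-17/30) = -30/17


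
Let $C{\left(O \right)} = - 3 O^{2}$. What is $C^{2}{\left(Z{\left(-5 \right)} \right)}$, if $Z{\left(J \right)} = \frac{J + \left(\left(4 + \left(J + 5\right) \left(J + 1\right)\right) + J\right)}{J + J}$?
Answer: $\frac{729}{625} \approx 1.1664$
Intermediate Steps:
$Z{\left(J \right)} = \frac{4 + 2 J + \left(1 + J\right) \left(5 + J\right)}{2 J}$ ($Z{\left(J \right)} = \frac{J + \left(\left(4 + \left(5 + J\right) \left(1 + J\right)\right) + J\right)}{2 J} = \left(J + \left(\left(4 + \left(1 + J\right) \left(5 + J\right)\right) + J\right)\right) \frac{1}{2 J} = \left(J + \left(4 + J + \left(1 + J\right) \left(5 + J\right)\right)\right) \frac{1}{2 J} = \left(4 + 2 J + \left(1 + J\right) \left(5 + J\right)\right) \frac{1}{2 J} = \frac{4 + 2 J + \left(1 + J\right) \left(5 + J\right)}{2 J}$)
$C^{2}{\left(Z{\left(-5 \right)} \right)} = \left(- 3 \left(\frac{9 - 5 \left(8 - 5\right)}{2 \left(-5\right)}\right)^{2}\right)^{2} = \left(- 3 \left(\frac{1}{2} \left(- \frac{1}{5}\right) \left(9 - 15\right)\right)^{2}\right)^{2} = \left(- 3 \left(\frac{1}{2} \left(- \frac{1}{5}\right) \left(-6\right)\right)^{2}\right)^{2} = \left(- 3 \left(\frac{3}{5}\right)^{2}\right)^{2} = \left(\left(-3\right) \frac{9}{25}\right)^{2} = \left(- \frac{27}{25}\right)^{2} = \frac{729}{625}$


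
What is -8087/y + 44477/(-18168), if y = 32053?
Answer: -1572545897/582338904 ≈ -2.7004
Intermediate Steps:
-8087/y + 44477/(-18168) = -8087/32053 + 44477/(-18168) = -8087*1/32053 + 44477*(-1/18168) = -8087/32053 - 44477/18168 = -1572545897/582338904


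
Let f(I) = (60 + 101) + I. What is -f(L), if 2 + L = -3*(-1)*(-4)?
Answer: -147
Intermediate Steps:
L = -14 (L = -2 - 3*(-1)*(-4) = -2 + 3*(-4) = -2 - 12 = -14)
f(I) = 161 + I
-f(L) = -(161 - 14) = -1*147 = -147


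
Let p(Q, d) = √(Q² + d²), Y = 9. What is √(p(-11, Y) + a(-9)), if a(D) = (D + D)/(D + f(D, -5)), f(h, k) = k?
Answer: √(63 + 49*√202)/7 ≈ 3.9368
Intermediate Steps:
a(D) = 2*D/(-5 + D) (a(D) = (D + D)/(D - 5) = (2*D)/(-5 + D) = 2*D/(-5 + D))
√(p(-11, Y) + a(-9)) = √(√((-11)² + 9²) + 2*(-9)/(-5 - 9)) = √(√(121 + 81) + 2*(-9)/(-14)) = √(√202 + 2*(-9)*(-1/14)) = √(√202 + 9/7) = √(9/7 + √202)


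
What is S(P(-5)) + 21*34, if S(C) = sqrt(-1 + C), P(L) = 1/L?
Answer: 714 + I*sqrt(30)/5 ≈ 714.0 + 1.0954*I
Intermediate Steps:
S(P(-5)) + 21*34 = sqrt(-1 + 1/(-5)) + 21*34 = sqrt(-1 - 1/5) + 714 = sqrt(-6/5) + 714 = I*sqrt(30)/5 + 714 = 714 + I*sqrt(30)/5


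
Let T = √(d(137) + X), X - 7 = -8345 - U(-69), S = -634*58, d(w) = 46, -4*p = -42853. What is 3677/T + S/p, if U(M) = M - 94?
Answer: -147088/42853 - 3677*I*√8129/8129 ≈ -3.4324 - 40.783*I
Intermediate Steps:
p = 42853/4 (p = -¼*(-42853) = 42853/4 ≈ 10713.)
U(M) = -94 + M
S = -36772
X = -8175 (X = 7 + (-8345 - (-94 - 69)) = 7 + (-8345 - 1*(-163)) = 7 + (-8345 + 163) = 7 - 8182 = -8175)
T = I*√8129 (T = √(46 - 8175) = √(-8129) = I*√8129 ≈ 90.161*I)
3677/T + S/p = 3677/((I*√8129)) - 36772/42853/4 = 3677*(-I*√8129/8129) - 36772*4/42853 = -3677*I*√8129/8129 - 147088/42853 = -147088/42853 - 3677*I*√8129/8129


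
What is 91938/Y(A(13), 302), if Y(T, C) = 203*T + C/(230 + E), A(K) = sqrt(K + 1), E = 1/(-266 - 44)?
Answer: -306843644096220/1466410951582463 + 47438174866743507*sqrt(14)/1466410951582463 ≈ 120.83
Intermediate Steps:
E = -1/310 (E = 1/(-310) = -1/310 ≈ -0.0032258)
A(K) = sqrt(1 + K)
Y(T, C) = 203*T + 310*C/71299 (Y(T, C) = 203*T + C/(230 - 1/310) = 203*T + C/(71299/310) = 203*T + 310*C/71299)
91938/Y(A(13), 302) = 91938/(203*sqrt(1 + 13) + (310/71299)*302) = 91938/(203*sqrt(14) + 93620/71299) = 91938/(93620/71299 + 203*sqrt(14))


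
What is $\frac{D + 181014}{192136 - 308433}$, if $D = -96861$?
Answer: $- \frac{84153}{116297} \approx -0.7236$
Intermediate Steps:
$\frac{D + 181014}{192136 - 308433} = \frac{-96861 + 181014}{192136 - 308433} = \frac{84153}{-116297} = 84153 \left(- \frac{1}{116297}\right) = - \frac{84153}{116297}$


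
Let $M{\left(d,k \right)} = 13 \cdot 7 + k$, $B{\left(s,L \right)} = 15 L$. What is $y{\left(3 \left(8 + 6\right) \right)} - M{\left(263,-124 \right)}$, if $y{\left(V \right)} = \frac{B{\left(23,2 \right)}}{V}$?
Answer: $\frac{236}{7} \approx 33.714$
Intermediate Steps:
$y{\left(V \right)} = \frac{30}{V}$ ($y{\left(V \right)} = \frac{15 \cdot 2}{V} = \frac{30}{V}$)
$M{\left(d,k \right)} = 91 + k$
$y{\left(3 \left(8 + 6\right) \right)} - M{\left(263,-124 \right)} = \frac{30}{3 \left(8 + 6\right)} - \left(91 - 124\right) = \frac{30}{3 \cdot 14} - -33 = \frac{30}{42} + 33 = 30 \cdot \frac{1}{42} + 33 = \frac{5}{7} + 33 = \frac{236}{7}$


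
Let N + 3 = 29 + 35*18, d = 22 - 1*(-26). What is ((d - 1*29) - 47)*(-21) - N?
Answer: -68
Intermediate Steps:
d = 48 (d = 22 + 26 = 48)
N = 656 (N = -3 + (29 + 35*18) = -3 + (29 + 630) = -3 + 659 = 656)
((d - 1*29) - 47)*(-21) - N = ((48 - 1*29) - 47)*(-21) - 1*656 = ((48 - 29) - 47)*(-21) - 656 = (19 - 47)*(-21) - 656 = -28*(-21) - 656 = 588 - 656 = -68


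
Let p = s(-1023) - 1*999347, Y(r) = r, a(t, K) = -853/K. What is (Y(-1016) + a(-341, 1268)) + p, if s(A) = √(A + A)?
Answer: -1268461137/1268 + I*√2046 ≈ -1.0004e+6 + 45.233*I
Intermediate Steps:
s(A) = √2*√A (s(A) = √(2*A) = √2*√A)
p = -999347 + I*√2046 (p = √2*√(-1023) - 1*999347 = √2*(I*√1023) - 999347 = I*√2046 - 999347 = -999347 + I*√2046 ≈ -9.9935e+5 + 45.233*I)
(Y(-1016) + a(-341, 1268)) + p = (-1016 - 853/1268) + (-999347 + I*√2046) = -1289141/1268 + (-999347 + I*√2046) = -1268461137/1268 + I*√2046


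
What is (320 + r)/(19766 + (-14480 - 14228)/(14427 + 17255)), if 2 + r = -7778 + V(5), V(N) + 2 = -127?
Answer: -120217349/313098852 ≈ -0.38396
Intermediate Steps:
V(N) = -129 (V(N) = -2 - 127 = -129)
r = -7909 (r = -2 + (-7778 - 129) = -2 - 7907 = -7909)
(320 + r)/(19766 + (-14480 - 14228)/(14427 + 17255)) = (320 - 7909)/(19766 + (-14480 - 14228)/(14427 + 17255)) = -7589/(19766 - 28708/31682) = -7589/(19766 - 28708*1/31682) = -7589/(19766 - 14354/15841) = -7589/313098852/15841 = -7589*15841/313098852 = -120217349/313098852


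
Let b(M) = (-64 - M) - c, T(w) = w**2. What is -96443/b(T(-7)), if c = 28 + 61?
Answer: 96443/202 ≈ 477.44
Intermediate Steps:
c = 89
b(M) = -153 - M (b(M) = (-64 - M) - 1*89 = (-64 - M) - 89 = -153 - M)
-96443/b(T(-7)) = -96443/(-153 - 1*(-7)**2) = -96443/(-153 - 1*49) = -96443/(-153 - 49) = -96443/(-202) = -96443*(-1/202) = 96443/202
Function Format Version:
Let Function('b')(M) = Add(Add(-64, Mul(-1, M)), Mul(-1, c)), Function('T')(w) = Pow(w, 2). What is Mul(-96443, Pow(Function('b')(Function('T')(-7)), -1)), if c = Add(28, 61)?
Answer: Rational(96443, 202) ≈ 477.44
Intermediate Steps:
c = 89
Function('b')(M) = Add(-153, Mul(-1, M)) (Function('b')(M) = Add(Add(-64, Mul(-1, M)), Mul(-1, 89)) = Add(Add(-64, Mul(-1, M)), -89) = Add(-153, Mul(-1, M)))
Mul(-96443, Pow(Function('b')(Function('T')(-7)), -1)) = Mul(-96443, Pow(Add(-153, Mul(-1, Pow(-7, 2))), -1)) = Mul(-96443, Pow(Add(-153, Mul(-1, 49)), -1)) = Mul(-96443, Pow(Add(-153, -49), -1)) = Mul(-96443, Pow(-202, -1)) = Mul(-96443, Rational(-1, 202)) = Rational(96443, 202)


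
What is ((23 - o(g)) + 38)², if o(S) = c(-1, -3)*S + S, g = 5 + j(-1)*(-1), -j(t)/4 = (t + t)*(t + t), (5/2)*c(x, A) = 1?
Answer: 24964/25 ≈ 998.56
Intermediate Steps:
c(x, A) = ⅖ (c(x, A) = (⅖)*1 = ⅖)
j(t) = -16*t² (j(t) = -4*(t + t)*(t + t) = -4*2*t*2*t = -16*t²)
g = 21 (g = 5 - 16*(-1)²*(-1) = 5 - 16*1*(-1) = 5 - 16*(-1) = 5 + 16 = 21)
o(S) = 7*S/5 (o(S) = 2*S/5 + S = 7*S/5)
((23 - o(g)) + 38)² = ((23 - 7*21/5) + 38)² = ((23 - 1*147/5) + 38)² = ((23 - 147/5) + 38)² = (-32/5 + 38)² = (158/5)² = 24964/25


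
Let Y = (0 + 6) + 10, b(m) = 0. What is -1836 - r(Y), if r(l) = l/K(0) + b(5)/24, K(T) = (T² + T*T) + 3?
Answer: -5524/3 ≈ -1841.3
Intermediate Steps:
K(T) = 3 + 2*T² (K(T) = (T² + T²) + 3 = 2*T² + 3 = 3 + 2*T²)
Y = 16 (Y = 6 + 10 = 16)
r(l) = l/3 (r(l) = l/(3 + 2*0²) + 0/24 = l/(3 + 2*0) + 0*(1/24) = l/(3 + 0) + 0 = l/3 + 0 = l/3)
-1836 - r(Y) = -1836 - 16/3 = -5524/3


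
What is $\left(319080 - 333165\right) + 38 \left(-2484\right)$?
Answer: $-108477$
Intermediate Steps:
$\left(319080 - 333165\right) + 38 \left(-2484\right) = -14085 - 94392 = -108477$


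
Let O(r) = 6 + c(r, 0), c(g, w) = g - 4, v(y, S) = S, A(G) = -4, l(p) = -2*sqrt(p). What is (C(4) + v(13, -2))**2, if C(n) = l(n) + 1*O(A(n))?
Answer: 64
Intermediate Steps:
c(g, w) = -4 + g
O(r) = 2 + r (O(r) = 6 + (-4 + r) = 2 + r)
C(n) = -2 - 2*sqrt(n) (C(n) = -2*sqrt(n) + 1*(2 - 4) = -2*sqrt(n) + 1*(-2) = -2*sqrt(n) - 2 = -2 - 2*sqrt(n))
(C(4) + v(13, -2))**2 = ((-2 - 2*sqrt(4)) - 2)**2 = ((-2 - 2*2) - 2)**2 = ((-2 - 4) - 2)**2 = (-6 - 2)**2 = (-8)**2 = 64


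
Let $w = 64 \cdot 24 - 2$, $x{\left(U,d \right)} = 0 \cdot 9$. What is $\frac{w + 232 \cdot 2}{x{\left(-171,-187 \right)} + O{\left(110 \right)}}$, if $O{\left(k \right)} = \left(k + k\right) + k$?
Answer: $\frac{333}{55} \approx 6.0545$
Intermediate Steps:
$x{\left(U,d \right)} = 0$
$w = 1534$ ($w = 1536 - 2 = 1534$)
$O{\left(k \right)} = 3 k$ ($O{\left(k \right)} = 2 k + k = 3 k$)
$\frac{w + 232 \cdot 2}{x{\left(-171,-187 \right)} + O{\left(110 \right)}} = \frac{1534 + 232 \cdot 2}{0 + 3 \cdot 110} = \frac{1534 + 464}{0 + 330} = \frac{1998}{330} = 1998 \cdot \frac{1}{330} = \frac{333}{55}$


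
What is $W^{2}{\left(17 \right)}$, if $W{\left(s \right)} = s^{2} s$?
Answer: $24137569$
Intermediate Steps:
$W{\left(s \right)} = s^{3}$
$W^{2}{\left(17 \right)} = \left(17^{3}\right)^{2} = 4913^{2} = 24137569$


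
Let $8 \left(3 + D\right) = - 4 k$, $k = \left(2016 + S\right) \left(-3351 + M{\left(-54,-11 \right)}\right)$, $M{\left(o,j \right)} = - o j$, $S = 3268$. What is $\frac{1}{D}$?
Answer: $\frac{1}{10422687} \approx 9.5945 \cdot 10^{-8}$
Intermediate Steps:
$M{\left(o,j \right)} = - j o$
$k = -20845380$ ($k = \left(2016 + 3268\right) \left(-3351 - \left(-11\right) \left(-54\right)\right) = 5284 \left(-3351 - 594\right) = 5284 \left(-3945\right) = -20845380$)
$D = 10422687$ ($D = -3 + \frac{\left(-4\right) \left(-20845380\right)}{8} = -3 + \frac{1}{8} \cdot 83381520 = -3 + 10422690 = 10422687$)
$\frac{1}{D} = \frac{1}{10422687}$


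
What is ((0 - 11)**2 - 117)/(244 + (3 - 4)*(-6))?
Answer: 2/125 ≈ 0.016000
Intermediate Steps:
((0 - 11)**2 - 117)/(244 + (3 - 4)*(-6)) = ((-11)**2 - 117)/(244 - 1*(-6)) = (121 - 117)/(244 + 6) = 4/250 = 4*(1/250) = 2/125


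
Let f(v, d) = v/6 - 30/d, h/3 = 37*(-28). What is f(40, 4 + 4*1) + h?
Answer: -37261/12 ≈ -3105.1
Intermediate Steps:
h = -3108 (h = 3*(37*(-28)) = 3*(-1036) = -3108)
f(v, d) = -30/d + v/6 (f(v, d) = v*(⅙) - 30/d = v/6 - 30/d = -30/d + v/6)
f(40, 4 + 4*1) + h = (-30/(4 + 4*1) + (⅙)*40) - 3108 = (-30/(4 + 4) + 20/3) - 3108 = (-30/8 + 20/3) - 3108 = (-30*⅛ + 20/3) - 3108 = (-15/4 + 20/3) - 3108 = 35/12 - 3108 = -37261/12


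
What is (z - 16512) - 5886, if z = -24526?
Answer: -46924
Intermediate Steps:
(z - 16512) - 5886 = (-24526 - 16512) - 5886 = -41038 - 5886 = -46924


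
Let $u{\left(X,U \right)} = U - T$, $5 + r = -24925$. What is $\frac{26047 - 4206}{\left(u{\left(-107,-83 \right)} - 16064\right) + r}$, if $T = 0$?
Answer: $- \frac{21841}{41077} \approx -0.53171$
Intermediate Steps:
$r = -24930$ ($r = -5 - 24925 = -24930$)
$u{\left(X,U \right)} = U$ ($u{\left(X,U \right)} = U - 0 = U + 0 = U$)
$\frac{26047 - 4206}{\left(u{\left(-107,-83 \right)} - 16064\right) + r} = \frac{26047 - 4206}{\left(-83 - 16064\right) - 24930} = \frac{21841}{-16147 - 24930} = \frac{21841}{-41077} = 21841 \left(- \frac{1}{41077}\right) = - \frac{21841}{41077}$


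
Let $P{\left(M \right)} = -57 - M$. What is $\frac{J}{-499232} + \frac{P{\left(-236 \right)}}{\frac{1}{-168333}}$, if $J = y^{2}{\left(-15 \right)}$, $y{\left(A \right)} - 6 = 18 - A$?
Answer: $- \frac{15042662427345}{499232} \approx -3.0132 \cdot 10^{7}$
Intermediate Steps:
$y{\left(A \right)} = 24 - A$ ($y{\left(A \right)} = 6 - \left(-18 + A\right) = 24 - A$)
$J = 1521$ ($J = \left(24 - -15\right)^{2} = \left(24 + 15\right)^{2} = 39^{2} = 1521$)
$\frac{J}{-499232} + \frac{P{\left(-236 \right)}}{\frac{1}{-168333}} = \frac{1521}{-499232} + \frac{-57 - -236}{\frac{1}{-168333}} = 1521 \left(- \frac{1}{499232}\right) + \frac{-57 + 236}{- \frac{1}{168333}} = - \frac{1521}{499232} + 179 \left(-168333\right) = - \frac{1521}{499232} - 30131607 = - \frac{15042662427345}{499232}$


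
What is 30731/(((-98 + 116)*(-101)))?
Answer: -30731/1818 ≈ -16.904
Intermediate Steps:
30731/(((-98 + 116)*(-101))) = 30731/((18*(-101))) = 30731/(-1818) = 30731*(-1/1818) = -30731/1818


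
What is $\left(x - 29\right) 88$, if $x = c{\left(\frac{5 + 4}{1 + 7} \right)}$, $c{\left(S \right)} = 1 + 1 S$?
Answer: $-2365$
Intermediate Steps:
$c{\left(S \right)} = 1 + S$
$x = \frac{17}{8}$ ($x = 1 + \frac{5 + 4}{1 + 7} = 1 + \frac{9}{8} = \frac{17}{8} \approx 2.125$)
$\left(x - 29\right) 88 = \left(\frac{17}{8} - 29\right) 88 = \left(- \frac{215}{8}\right) 88 = -2365$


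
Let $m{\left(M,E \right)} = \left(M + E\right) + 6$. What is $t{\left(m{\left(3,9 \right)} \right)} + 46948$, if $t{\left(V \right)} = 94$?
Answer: $47042$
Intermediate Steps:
$m{\left(M,E \right)} = 6 + E + M$ ($m{\left(M,E \right)} = \left(E + M\right) + 6 = 6 + E + M$)
$t{\left(m{\left(3,9 \right)} \right)} + 46948 = 94 + 46948 = 47042$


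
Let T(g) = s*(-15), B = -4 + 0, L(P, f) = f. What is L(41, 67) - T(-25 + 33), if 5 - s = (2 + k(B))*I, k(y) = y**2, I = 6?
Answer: -1478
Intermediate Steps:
B = -4
s = -103 (s = 5 - (2 + (-4)**2)*6 = 5 - (2 + 16)*6 = 5 - 18*6 = 5 - 1*108 = 5 - 108 = -103)
T(g) = 1545 (T(g) = -103*(-15) = 1545)
L(41, 67) - T(-25 + 33) = 67 - 1*1545 = 67 - 1545 = -1478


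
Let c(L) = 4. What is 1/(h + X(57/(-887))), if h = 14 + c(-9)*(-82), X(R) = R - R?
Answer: -1/314 ≈ -0.0031847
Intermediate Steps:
X(R) = 0
h = -314 (h = 14 + 4*(-82) = 14 - 328 = -314)
1/(h + X(57/(-887))) = 1/(-314 + 0) = 1/(-314) = -1/314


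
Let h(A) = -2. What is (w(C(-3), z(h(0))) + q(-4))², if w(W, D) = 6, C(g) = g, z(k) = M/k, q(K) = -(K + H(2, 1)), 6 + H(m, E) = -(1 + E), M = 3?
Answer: 324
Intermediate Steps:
H(m, E) = -7 - E (H(m, E) = -6 - (1 + E) = -6 + (-1 - E) = -7 - E)
q(K) = 8 - K (q(K) = -(K + (-7 - 1*1)) = -(K + (-7 - 1)) = -(K - 8) = -(-8 + K) = 8 - K)
z(k) = 3/k
(w(C(-3), z(h(0))) + q(-4))² = (6 + (8 - 1*(-4)))² = (6 + (8 + 4))² = (6 + 12)² = 18² = 324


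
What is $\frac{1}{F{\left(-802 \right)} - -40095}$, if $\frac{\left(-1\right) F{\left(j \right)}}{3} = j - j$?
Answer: $\frac{1}{40095} \approx 2.4941 \cdot 10^{-5}$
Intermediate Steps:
$F{\left(j \right)} = 0$ ($F{\left(j \right)} = - 3 \left(j - j\right) = \left(-3\right) 0 = 0$)
$\frac{1}{F{\left(-802 \right)} - -40095} = \frac{1}{0 - -40095} = \frac{1}{0 + \left(-179817 + 219912\right)} = \frac{1}{0 + 40095} = \frac{1}{40095}$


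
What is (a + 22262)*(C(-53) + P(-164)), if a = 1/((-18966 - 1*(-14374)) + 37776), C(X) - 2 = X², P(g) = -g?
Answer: 129279886575/1952 ≈ 6.6229e+7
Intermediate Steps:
C(X) = 2 + X²
a = 1/33184 (a = 1/((-18966 + 14374) + 37776) = 1/(-4592 + 37776) = 1/33184 ≈ 3.0135e-5)
(a + 22262)*(C(-53) + P(-164)) = (1/33184 + 22262)*((2 + (-53)²) - 1*(-164)) = 738742209*((2 + 2809) + 164)/33184 = 738742209*(2811 + 164)/33184 = (738742209/33184)*2975 = 129279886575/1952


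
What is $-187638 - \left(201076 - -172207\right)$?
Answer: $-560921$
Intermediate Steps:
$-187638 - \left(201076 - -172207\right) = -187638 - \left(201076 + 172207\right) = -187638 - 373283 = -560921$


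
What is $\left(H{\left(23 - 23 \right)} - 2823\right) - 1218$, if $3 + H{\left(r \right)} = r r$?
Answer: $-4044$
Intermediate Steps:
$H{\left(r \right)} = -3 + r^{2}$ ($H{\left(r \right)} = -3 + r r = -3 + r^{2}$)
$\left(H{\left(23 - 23 \right)} - 2823\right) - 1218 = \left(\left(-3 + \left(23 - 23\right)^{2}\right) - 2823\right) - 1218 = \left(\left(-3 + 0^{2}\right) - 2823\right) - 1218 = \left(\left(-3 + 0\right) - 2823\right) - 1218 = \left(-3 - 2823\right) - 1218 = -2826 - 1218 = -4044$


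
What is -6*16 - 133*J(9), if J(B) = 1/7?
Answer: -115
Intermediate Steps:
J(B) = 1/7
-6*16 - 133*J(9) = -6*16 - 133*1/7 = -96 - 19 = -115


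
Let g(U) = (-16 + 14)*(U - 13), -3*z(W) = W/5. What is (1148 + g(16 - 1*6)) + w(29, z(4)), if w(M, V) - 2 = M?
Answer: 1185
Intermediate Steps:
z(W) = -W/15 (z(W) = -W/(3*5) = -W/15)
g(U) = 26 - 2*U (g(U) = -2*(-13 + U) = 26 - 2*U)
w(M, V) = 2 + M
(1148 + g(16 - 1*6)) + w(29, z(4)) = (1148 + (26 - 2*(16 - 1*6))) + (2 + 29) = (1148 + (26 - 2*(16 - 6))) + 31 = (1148 + (26 - 2*10)) + 31 = (1148 + (26 - 20)) + 31 = (1148 + 6) + 31 = 1154 + 31 = 1185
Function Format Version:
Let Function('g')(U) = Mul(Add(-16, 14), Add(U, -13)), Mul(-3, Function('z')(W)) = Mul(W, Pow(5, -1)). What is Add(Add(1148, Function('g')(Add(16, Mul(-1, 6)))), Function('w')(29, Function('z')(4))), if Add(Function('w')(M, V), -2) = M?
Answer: 1185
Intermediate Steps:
Function('z')(W) = Mul(Rational(-1, 15), W) (Function('z')(W) = Mul(Rational(-1, 3), Mul(W, Pow(5, -1))) = Mul(Rational(-1, 3), Mul(W, Rational(1, 5))) = Mul(Rational(-1, 3), Mul(Rational(1, 5), W)) = Mul(Rational(-1, 15), W))
Function('g')(U) = Add(26, Mul(-2, U)) (Function('g')(U) = Mul(-2, Add(-13, U)) = Add(26, Mul(-2, U)))
Function('w')(M, V) = Add(2, M)
Add(Add(1148, Function('g')(Add(16, Mul(-1, 6)))), Function('w')(29, Function('z')(4))) = Add(Add(1148, Add(26, Mul(-2, Add(16, Mul(-1, 6))))), Add(2, 29)) = Add(Add(1148, Add(26, Mul(-2, Add(16, -6)))), 31) = Add(Add(1148, Add(26, Mul(-2, 10))), 31) = Add(Add(1148, Add(26, -20)), 31) = Add(Add(1148, 6), 31) = Add(1154, 31) = 1185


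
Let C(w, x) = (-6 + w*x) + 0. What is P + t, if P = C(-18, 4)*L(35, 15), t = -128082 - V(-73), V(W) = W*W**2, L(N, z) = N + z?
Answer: 257035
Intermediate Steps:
V(W) = W**3
C(w, x) = -6 + w*x
t = 260935 (t = -128082 - 1*(-73)**3 = -128082 - 1*(-389017) = -128082 + 389017 = 260935)
P = -3900 (P = (-6 - 18*4)*(35 + 15) = (-6 - 72)*50 = -78*50 = -3900)
P + t = -3900 + 260935 = 257035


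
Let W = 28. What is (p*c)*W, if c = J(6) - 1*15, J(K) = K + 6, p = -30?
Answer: 2520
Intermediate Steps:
J(K) = 6 + K
c = -3 (c = (6 + 6) - 1*15 = 12 - 15 = -3)
(p*c)*W = -30*(-3)*28 = 90*28 = 2520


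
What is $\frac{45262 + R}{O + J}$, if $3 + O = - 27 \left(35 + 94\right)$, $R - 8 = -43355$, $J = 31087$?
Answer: $\frac{1915}{27601} \approx 0.069382$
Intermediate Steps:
$R = -43347$ ($R = 8 - 43355 = -43347$)
$O = -3486$ ($O = -3 - 27 \left(35 + 94\right) = -3 - 3483 = -3486$)
$\frac{45262 + R}{O + J} = \frac{45262 - 43347}{-3486 + 31087} = \frac{1915}{27601}$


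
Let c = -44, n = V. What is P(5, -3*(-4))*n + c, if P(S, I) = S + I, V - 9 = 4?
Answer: 177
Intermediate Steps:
V = 13 (V = 9 + 4 = 13)
n = 13
P(S, I) = I + S
P(5, -3*(-4))*n + c = (-3*(-4) + 5)*13 - 44 = (12 + 5)*13 - 44 = 17*13 - 44 = 221 - 44 = 177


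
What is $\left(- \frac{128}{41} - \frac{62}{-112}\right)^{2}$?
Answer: $\frac{34774609}{5271616} \approx 6.5966$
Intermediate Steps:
$\left(- \frac{128}{41} - \frac{62}{-112}\right)^{2} = \left(\left(-128\right) \frac{1}{41} - - \frac{31}{56}\right)^{2} = \left(- \frac{128}{41} + \frac{31}{56}\right)^{2} = \left(- \frac{5897}{2296}\right)^{2} = \frac{34774609}{5271616}$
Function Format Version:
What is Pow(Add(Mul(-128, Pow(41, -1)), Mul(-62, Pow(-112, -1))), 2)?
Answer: Rational(34774609, 5271616) ≈ 6.5966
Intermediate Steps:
Pow(Add(Mul(-128, Pow(41, -1)), Mul(-62, Pow(-112, -1))), 2) = Pow(Add(Mul(-128, Rational(1, 41)), Mul(-62, Rational(-1, 112))), 2) = Pow(Add(Rational(-128, 41), Rational(31, 56)), 2) = Pow(Rational(-5897, 2296), 2) = Rational(34774609, 5271616)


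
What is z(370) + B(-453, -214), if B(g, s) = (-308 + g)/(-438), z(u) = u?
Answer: 162821/438 ≈ 371.74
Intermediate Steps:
B(g, s) = 154/219 - g/438 (B(g, s) = (-308 + g)*(-1/438) = 154/219 - g/438)
z(370) + B(-453, -214) = 370 + (154/219 - 1/438*(-453)) = 370 + (154/219 + 151/146) = 370 + 761/438 = 162821/438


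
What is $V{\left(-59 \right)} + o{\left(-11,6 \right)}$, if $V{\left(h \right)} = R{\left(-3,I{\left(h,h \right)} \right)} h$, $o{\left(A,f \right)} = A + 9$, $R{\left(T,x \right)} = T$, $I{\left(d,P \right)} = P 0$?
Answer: $175$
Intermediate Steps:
$I{\left(d,P \right)} = 0$
$o{\left(A,f \right)} = 9 + A$
$V{\left(h \right)} = - 3 h$
$V{\left(-59 \right)} + o{\left(-11,6 \right)} = \left(-3\right) \left(-59\right) + \left(9 - 11\right) = 177 - 2 = 175$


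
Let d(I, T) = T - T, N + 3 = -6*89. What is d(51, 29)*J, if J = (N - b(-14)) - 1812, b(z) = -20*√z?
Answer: 0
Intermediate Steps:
N = -537 (N = -3 - 6*89 = -3 - 534 = -537)
d(I, T) = 0
J = -2349 + 20*I*√14 (J = (-537 - (-20)*√(-14)) - 1812 = (-537 - (-20)*I*√14) - 1812 = (-537 + 20*I*√14) - 1812 = -2349 + 20*I*√14 ≈ -2349.0 + 74.833*I)
d(51, 29)*J = 0*(-2349 + 20*I*√14) = 0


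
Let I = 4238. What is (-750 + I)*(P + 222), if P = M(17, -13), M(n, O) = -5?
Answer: 756896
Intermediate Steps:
P = -5
(-750 + I)*(P + 222) = (-750 + 4238)*(-5 + 222) = 3488*217 = 756896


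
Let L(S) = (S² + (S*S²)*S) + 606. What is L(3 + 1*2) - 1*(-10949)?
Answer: 12205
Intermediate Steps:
L(S) = 606 + S² + S⁴ (L(S) = (S² + S³*S) + 606 = (S² + S⁴) + 606 = 606 + S² + S⁴)
L(3 + 1*2) - 1*(-10949) = (606 + (3 + 1*2)² + (3 + 1*2)⁴) - 1*(-10949) = (606 + (3 + 2)² + (3 + 2)⁴) + 10949 = (606 + 5² + 5⁴) + 10949 = (606 + 25 + 625) + 10949 = 1256 + 10949 = 12205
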